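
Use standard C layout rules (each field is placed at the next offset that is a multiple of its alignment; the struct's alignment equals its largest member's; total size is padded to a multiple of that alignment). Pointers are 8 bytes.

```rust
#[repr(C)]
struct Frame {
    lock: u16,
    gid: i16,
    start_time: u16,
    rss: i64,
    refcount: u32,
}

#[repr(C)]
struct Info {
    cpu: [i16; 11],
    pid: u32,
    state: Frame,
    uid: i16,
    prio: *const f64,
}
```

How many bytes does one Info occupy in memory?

Frame: lock at 0 (size 2, align 2) → ends 2; gid at 2 (size 2, align 2) → ends 4; start_time at 4 (size 2, align 2) → ends 6; pad 2 to align 8 for rss; rss at 8 (size 8, align 8) → ends 16; refcount at 16 (size 4, align 4) → ends 20; tail pad 4 to reach multiple of 8; total 24 bytes, alignment 8
cpu at 0 (size 22, align 2) → ends 22
pad 2 to align 4 for pid
pid at 24 (size 4, align 4) → ends 28
pad 4 to align 8 for state
state at 32 (size 24, align 8) → ends 56
uid at 56 (size 2, align 2) → ends 58
pad 6 to align 8 for prio
prio at 64 (size 8, align 8) → ends 72
total 72 bytes, alignment 8

72 bytes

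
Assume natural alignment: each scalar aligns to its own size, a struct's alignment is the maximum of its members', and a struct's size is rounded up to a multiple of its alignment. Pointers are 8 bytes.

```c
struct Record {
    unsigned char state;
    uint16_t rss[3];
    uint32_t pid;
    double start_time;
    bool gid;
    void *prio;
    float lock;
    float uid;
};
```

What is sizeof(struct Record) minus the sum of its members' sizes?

12

@0: state [1B, align 1] → 1
+1 pad (align 2)
@2: rss [6B, align 2] → 8
@8: pid [4B, align 4] → 12
+4 pad (align 8)
@16: start_time [8B, align 8] → 24
@24: gid [1B, align 1] → 25
+7 pad (align 8)
@32: prio [8B, align 8] → 40
@40: lock [4B, align 4] → 44
@44: uid [4B, align 4] → 48
size 48, align 8
data bytes 36, size 48 → padding 12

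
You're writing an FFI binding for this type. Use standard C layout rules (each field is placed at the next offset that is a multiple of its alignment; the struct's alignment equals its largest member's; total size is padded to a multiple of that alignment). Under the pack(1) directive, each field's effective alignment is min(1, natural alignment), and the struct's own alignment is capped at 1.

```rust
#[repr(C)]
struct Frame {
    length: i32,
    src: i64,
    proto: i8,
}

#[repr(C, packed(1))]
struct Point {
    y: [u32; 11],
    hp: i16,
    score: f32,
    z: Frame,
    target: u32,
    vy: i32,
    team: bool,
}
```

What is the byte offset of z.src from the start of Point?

58

Frame: length at 0 (size 4, align 4) → ends 4; pad 4 to align 8 for src; src at 8 (size 8, align 8) → ends 16; proto at 16 (size 1, align 1) → ends 17; tail pad 7 to reach multiple of 8; total 24 bytes, alignment 8
y at 0 (size 44, align 1) → ends 44
hp at 44 (size 2, align 1) → ends 46
score at 46 (size 4, align 1) → ends 50
z at 50 (size 24, align 1) → ends 74
within Frame: src at 8
50 + 8 = 58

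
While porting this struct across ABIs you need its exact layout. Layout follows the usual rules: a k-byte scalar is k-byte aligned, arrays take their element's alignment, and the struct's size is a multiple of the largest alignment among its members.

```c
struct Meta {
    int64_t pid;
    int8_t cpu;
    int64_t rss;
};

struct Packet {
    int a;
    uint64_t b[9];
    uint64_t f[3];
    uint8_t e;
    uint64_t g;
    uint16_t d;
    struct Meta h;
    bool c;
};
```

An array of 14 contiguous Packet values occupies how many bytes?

2240

Meta: 0..8  pid  (8B, 8-aligned); 8..9  cpu  (1B, 1-aligned); 9..16  -- padding (7B); 16..24  rss  (8B, 8-aligned); sizeof = 24, alignof = 8
0..4  a  (4B, 4-aligned)
4..8  -- padding (4B)
8..80  b  (72B, 8-aligned)
80..104  f  (24B, 8-aligned)
104..105  e  (1B, 1-aligned)
105..112  -- padding (7B)
112..120  g  (8B, 8-aligned)
120..122  d  (2B, 2-aligned)
122..128  -- padding (6B)
128..152  h  (24B, 8-aligned)
152..153  c  (1B, 1-aligned)
153..160  -- tail padding (7B)
sizeof = 160, alignof = 8
array of 14: 14 × 160 = 2240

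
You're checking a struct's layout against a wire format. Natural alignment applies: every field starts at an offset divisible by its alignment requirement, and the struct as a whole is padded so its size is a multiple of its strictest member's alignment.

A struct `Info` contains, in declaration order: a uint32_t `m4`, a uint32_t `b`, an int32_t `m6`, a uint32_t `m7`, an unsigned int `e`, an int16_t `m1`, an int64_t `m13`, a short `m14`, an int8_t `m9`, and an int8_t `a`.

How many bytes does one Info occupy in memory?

40 bytes

@0: m4 [4B, align 4] → 4
@4: b [4B, align 4] → 8
@8: m6 [4B, align 4] → 12
@12: m7 [4B, align 4] → 16
@16: e [4B, align 4] → 20
@20: m1 [2B, align 2] → 22
+2 pad (align 8)
@24: m13 [8B, align 8] → 32
@32: m14 [2B, align 2] → 34
@34: m9 [1B, align 1] → 35
@35: a [1B, align 1] → 36
+4 tail pad (align 8)
size 40, align 8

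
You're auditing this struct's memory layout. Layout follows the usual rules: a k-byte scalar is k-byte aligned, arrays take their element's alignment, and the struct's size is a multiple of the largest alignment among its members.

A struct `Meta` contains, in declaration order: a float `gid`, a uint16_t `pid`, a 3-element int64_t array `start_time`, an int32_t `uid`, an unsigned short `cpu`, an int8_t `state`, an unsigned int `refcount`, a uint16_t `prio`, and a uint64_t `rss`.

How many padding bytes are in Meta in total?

5

gid at 0 (size 4, align 4) → ends 4
pid at 4 (size 2, align 2) → ends 6
pad 2 to align 8 for start_time
start_time at 8 (size 24, align 8) → ends 32
uid at 32 (size 4, align 4) → ends 36
cpu at 36 (size 2, align 2) → ends 38
state at 38 (size 1, align 1) → ends 39
pad 1 to align 4 for refcount
refcount at 40 (size 4, align 4) → ends 44
prio at 44 (size 2, align 2) → ends 46
pad 2 to align 8 for rss
rss at 48 (size 8, align 8) → ends 56
total 56 bytes, alignment 8
data bytes 51, size 56 → padding 5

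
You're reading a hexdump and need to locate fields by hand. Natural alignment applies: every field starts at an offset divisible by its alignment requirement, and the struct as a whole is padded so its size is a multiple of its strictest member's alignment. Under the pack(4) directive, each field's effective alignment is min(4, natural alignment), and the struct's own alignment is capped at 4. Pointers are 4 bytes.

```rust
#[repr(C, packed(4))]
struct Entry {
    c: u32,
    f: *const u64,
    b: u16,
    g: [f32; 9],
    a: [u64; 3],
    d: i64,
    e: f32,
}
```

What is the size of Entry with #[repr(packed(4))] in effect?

0..4  c  (4B, 4-aligned)
4..8  f  (4B, 4-aligned)
8..10  b  (2B, 2-aligned)
10..12  -- padding (2B)
12..48  g  (36B, 4-aligned)
48..72  a  (24B, 4-aligned)
72..80  d  (8B, 4-aligned)
80..84  e  (4B, 4-aligned)
sizeof = 84, alignof = 4

84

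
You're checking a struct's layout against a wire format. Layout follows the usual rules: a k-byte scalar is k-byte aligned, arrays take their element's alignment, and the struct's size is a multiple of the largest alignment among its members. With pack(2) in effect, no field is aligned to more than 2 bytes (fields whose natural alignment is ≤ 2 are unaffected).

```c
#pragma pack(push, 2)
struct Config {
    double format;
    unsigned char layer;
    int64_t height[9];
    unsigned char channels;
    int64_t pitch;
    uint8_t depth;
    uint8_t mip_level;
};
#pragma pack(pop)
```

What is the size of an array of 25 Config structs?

format at 0 (size 8, align 2) → ends 8
layer at 8 (size 1, align 1) → ends 9
pad 1 to align 2 for height
height at 10 (size 72, align 2) → ends 82
channels at 82 (size 1, align 1) → ends 83
pad 1 to align 2 for pitch
pitch at 84 (size 8, align 2) → ends 92
depth at 92 (size 1, align 1) → ends 93
mip_level at 93 (size 1, align 1) → ends 94
total 94 bytes, alignment 2
array of 25: 25 × 94 = 2350

2350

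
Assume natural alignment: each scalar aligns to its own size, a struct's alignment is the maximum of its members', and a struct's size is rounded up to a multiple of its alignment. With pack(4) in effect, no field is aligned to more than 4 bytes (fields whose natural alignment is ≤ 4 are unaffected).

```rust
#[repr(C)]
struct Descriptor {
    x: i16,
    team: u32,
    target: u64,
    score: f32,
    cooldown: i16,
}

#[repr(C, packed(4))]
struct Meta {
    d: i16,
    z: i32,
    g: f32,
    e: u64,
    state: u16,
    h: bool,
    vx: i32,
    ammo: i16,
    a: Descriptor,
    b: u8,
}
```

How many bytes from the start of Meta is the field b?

Descriptor: 0..2  x  (2B, 2-aligned); 2..4  -- padding (2B); 4..8  team  (4B, 4-aligned); 8..16  target  (8B, 8-aligned); 16..20  score  (4B, 4-aligned); 20..22  cooldown  (2B, 2-aligned); 22..24  -- tail padding (2B); sizeof = 24, alignof = 8
0..2  d  (2B, 2-aligned)
2..4  -- padding (2B)
4..8  z  (4B, 4-aligned)
8..12  g  (4B, 4-aligned)
12..20  e  (8B, 4-aligned)
20..22  state  (2B, 2-aligned)
22..23  h  (1B, 1-aligned)
23..24  -- padding (1B)
24..28  vx  (4B, 4-aligned)
28..30  ammo  (2B, 2-aligned)
30..32  -- padding (2B)
32..56  a  (24B, 4-aligned)
56..57  b  (1B, 1-aligned)

56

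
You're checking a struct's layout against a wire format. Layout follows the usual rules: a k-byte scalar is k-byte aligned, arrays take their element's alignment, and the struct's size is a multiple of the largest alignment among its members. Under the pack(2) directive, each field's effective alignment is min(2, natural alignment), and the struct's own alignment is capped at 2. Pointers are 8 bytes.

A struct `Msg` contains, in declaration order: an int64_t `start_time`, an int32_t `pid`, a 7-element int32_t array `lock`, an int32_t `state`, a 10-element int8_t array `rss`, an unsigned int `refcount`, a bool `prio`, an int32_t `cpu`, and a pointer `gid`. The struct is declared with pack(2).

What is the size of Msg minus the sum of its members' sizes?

1

start_time at 0 (size 8, align 2) → ends 8
pid at 8 (size 4, align 2) → ends 12
lock at 12 (size 28, align 2) → ends 40
state at 40 (size 4, align 2) → ends 44
rss at 44 (size 10, align 1) → ends 54
refcount at 54 (size 4, align 2) → ends 58
prio at 58 (size 1, align 1) → ends 59
pad 1 to align 2 for cpu
cpu at 60 (size 4, align 2) → ends 64
gid at 64 (size 8, align 2) → ends 72
total 72 bytes, alignment 2
data bytes 71, size 72 → padding 1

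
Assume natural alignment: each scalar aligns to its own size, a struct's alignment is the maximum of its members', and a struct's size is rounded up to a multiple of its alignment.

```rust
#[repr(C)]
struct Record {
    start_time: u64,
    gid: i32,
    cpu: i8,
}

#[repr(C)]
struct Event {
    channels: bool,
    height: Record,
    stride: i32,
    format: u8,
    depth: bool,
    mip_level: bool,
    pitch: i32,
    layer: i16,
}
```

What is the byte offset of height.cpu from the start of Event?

Record: @0: start_time [8B, align 8] → 8; @8: gid [4B, align 4] → 12; @12: cpu [1B, align 1] → 13; +3 tail pad (align 8); size 16, align 8
@0: channels [1B, align 1] → 1
+7 pad (align 8)
@8: height [16B, align 8] → 24
within Record: cpu at 12
8 + 12 = 20

20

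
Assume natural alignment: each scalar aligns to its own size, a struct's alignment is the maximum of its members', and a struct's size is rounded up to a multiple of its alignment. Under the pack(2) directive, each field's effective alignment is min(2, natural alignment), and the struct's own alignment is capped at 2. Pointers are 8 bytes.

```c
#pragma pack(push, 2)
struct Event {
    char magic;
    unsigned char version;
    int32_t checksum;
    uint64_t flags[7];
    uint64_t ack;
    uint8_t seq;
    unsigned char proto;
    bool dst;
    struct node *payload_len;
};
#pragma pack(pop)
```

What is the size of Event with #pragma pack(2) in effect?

82

0..1  magic  (1B, 1-aligned)
1..2  version  (1B, 1-aligned)
2..6  checksum  (4B, 2-aligned)
6..62  flags  (56B, 2-aligned)
62..70  ack  (8B, 2-aligned)
70..71  seq  (1B, 1-aligned)
71..72  proto  (1B, 1-aligned)
72..73  dst  (1B, 1-aligned)
73..74  -- padding (1B)
74..82  payload_len  (8B, 2-aligned)
sizeof = 82, alignof = 2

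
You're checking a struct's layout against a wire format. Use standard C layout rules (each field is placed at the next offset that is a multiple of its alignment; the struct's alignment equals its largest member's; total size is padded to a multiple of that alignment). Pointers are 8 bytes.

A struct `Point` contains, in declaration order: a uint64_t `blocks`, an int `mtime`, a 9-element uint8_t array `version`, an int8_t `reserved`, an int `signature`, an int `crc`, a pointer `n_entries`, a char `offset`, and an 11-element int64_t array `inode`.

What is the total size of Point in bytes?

blocks at 0 (size 8, align 8) → ends 8
mtime at 8 (size 4, align 4) → ends 12
version at 12 (size 9, align 1) → ends 21
reserved at 21 (size 1, align 1) → ends 22
pad 2 to align 4 for signature
signature at 24 (size 4, align 4) → ends 28
crc at 28 (size 4, align 4) → ends 32
n_entries at 32 (size 8, align 8) → ends 40
offset at 40 (size 1, align 1) → ends 41
pad 7 to align 8 for inode
inode at 48 (size 88, align 8) → ends 136
total 136 bytes, alignment 8

136 bytes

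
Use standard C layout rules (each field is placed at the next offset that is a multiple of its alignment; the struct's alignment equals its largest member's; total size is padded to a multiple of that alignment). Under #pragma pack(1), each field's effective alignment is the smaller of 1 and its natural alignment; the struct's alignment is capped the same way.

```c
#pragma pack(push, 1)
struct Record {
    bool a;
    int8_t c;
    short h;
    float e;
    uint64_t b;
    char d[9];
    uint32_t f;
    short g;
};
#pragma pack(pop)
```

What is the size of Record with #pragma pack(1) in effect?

0..1  a  (1B, 1-aligned)
1..2  c  (1B, 1-aligned)
2..4  h  (2B, 1-aligned)
4..8  e  (4B, 1-aligned)
8..16  b  (8B, 1-aligned)
16..25  d  (9B, 1-aligned)
25..29  f  (4B, 1-aligned)
29..31  g  (2B, 1-aligned)
sizeof = 31, alignof = 1

31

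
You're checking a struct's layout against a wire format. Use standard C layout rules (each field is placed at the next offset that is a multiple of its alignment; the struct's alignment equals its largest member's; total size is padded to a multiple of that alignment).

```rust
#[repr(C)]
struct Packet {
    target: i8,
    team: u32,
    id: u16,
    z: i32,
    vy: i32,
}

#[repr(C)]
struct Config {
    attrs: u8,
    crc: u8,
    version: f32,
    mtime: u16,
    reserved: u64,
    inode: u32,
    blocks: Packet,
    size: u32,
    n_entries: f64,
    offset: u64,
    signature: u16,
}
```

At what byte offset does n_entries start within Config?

Packet: target at 0 (size 1, align 1) → ends 1; pad 3 to align 4 for team; team at 4 (size 4, align 4) → ends 8; id at 8 (size 2, align 2) → ends 10; pad 2 to align 4 for z; z at 12 (size 4, align 4) → ends 16; vy at 16 (size 4, align 4) → ends 20; total 20 bytes, alignment 4
attrs at 0 (size 1, align 1) → ends 1
crc at 1 (size 1, align 1) → ends 2
pad 2 to align 4 for version
version at 4 (size 4, align 4) → ends 8
mtime at 8 (size 2, align 2) → ends 10
pad 6 to align 8 for reserved
reserved at 16 (size 8, align 8) → ends 24
inode at 24 (size 4, align 4) → ends 28
blocks at 28 (size 20, align 4) → ends 48
size at 48 (size 4, align 4) → ends 52
pad 4 to align 8 for n_entries
n_entries at 56 (size 8, align 8) → ends 64

56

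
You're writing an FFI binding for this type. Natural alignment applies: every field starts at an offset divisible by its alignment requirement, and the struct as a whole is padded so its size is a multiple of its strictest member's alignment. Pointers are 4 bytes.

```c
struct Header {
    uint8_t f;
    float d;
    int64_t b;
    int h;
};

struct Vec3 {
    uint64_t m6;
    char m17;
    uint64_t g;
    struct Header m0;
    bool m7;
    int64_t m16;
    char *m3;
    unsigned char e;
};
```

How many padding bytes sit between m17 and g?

Header: @0: f [1B, align 1] → 1; +3 pad (align 4); @4: d [4B, align 4] → 8; @8: b [8B, align 8] → 16; @16: h [4B, align 4] → 20; +4 tail pad (align 8); size 24, align 8
@0: m6 [8B, align 8] → 8
@8: m17 [1B, align 1] → 9
+7 pad (align 8)
@16: g [8B, align 8] → 24

7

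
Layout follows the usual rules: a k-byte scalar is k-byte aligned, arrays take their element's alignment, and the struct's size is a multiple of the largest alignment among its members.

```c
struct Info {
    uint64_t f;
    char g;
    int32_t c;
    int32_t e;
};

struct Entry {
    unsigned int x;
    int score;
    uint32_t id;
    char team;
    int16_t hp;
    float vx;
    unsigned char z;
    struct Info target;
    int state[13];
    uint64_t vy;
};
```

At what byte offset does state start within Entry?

Info: @0: f [8B, align 8] → 8; @8: g [1B, align 1] → 9; +3 pad (align 4); @12: c [4B, align 4] → 16; @16: e [4B, align 4] → 20; +4 tail pad (align 8); size 24, align 8
@0: x [4B, align 4] → 4
@4: score [4B, align 4] → 8
@8: id [4B, align 4] → 12
@12: team [1B, align 1] → 13
+1 pad (align 2)
@14: hp [2B, align 2] → 16
@16: vx [4B, align 4] → 20
@20: z [1B, align 1] → 21
+3 pad (align 8)
@24: target [24B, align 8] → 48
@48: state [52B, align 4] → 100

48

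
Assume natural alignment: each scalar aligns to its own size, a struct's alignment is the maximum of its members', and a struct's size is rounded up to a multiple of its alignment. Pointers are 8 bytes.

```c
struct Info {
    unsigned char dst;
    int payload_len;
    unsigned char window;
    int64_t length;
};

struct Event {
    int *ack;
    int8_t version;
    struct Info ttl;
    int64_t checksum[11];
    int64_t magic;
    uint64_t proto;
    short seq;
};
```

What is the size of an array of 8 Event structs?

Info: dst at 0 (size 1, align 1) → ends 1; pad 3 to align 4 for payload_len; payload_len at 4 (size 4, align 4) → ends 8; window at 8 (size 1, align 1) → ends 9; pad 7 to align 8 for length; length at 16 (size 8, align 8) → ends 24; total 24 bytes, alignment 8
ack at 0 (size 8, align 8) → ends 8
version at 8 (size 1, align 1) → ends 9
pad 7 to align 8 for ttl
ttl at 16 (size 24, align 8) → ends 40
checksum at 40 (size 88, align 8) → ends 128
magic at 128 (size 8, align 8) → ends 136
proto at 136 (size 8, align 8) → ends 144
seq at 144 (size 2, align 2) → ends 146
tail pad 6 to reach multiple of 8
total 152 bytes, alignment 8
array of 8: 8 × 152 = 1216

1216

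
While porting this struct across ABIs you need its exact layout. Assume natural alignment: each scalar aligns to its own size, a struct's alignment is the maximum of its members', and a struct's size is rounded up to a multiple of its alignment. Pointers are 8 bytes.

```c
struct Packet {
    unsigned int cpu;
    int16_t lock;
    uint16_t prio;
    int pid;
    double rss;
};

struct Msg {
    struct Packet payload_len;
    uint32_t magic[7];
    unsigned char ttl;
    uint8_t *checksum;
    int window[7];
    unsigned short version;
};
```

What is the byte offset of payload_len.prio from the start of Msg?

Packet: cpu at 0 (size 4, align 4) → ends 4; lock at 4 (size 2, align 2) → ends 6; prio at 6 (size 2, align 2) → ends 8; pid at 8 (size 4, align 4) → ends 12; pad 4 to align 8 for rss; rss at 16 (size 8, align 8) → ends 24; total 24 bytes, alignment 8
payload_len at 0 (size 24, align 8) → ends 24
within Packet: prio at 6
0 + 6 = 6

6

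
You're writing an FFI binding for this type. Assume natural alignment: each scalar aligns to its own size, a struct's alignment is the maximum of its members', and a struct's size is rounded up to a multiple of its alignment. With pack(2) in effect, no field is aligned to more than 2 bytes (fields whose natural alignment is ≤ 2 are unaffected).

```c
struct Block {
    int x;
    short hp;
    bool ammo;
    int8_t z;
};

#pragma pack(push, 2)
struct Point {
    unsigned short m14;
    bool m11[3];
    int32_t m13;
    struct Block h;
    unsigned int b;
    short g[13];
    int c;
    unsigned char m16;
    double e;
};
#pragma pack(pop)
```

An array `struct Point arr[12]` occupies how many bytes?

744

Block: x at 0 (size 4, align 4) → ends 4; hp at 4 (size 2, align 2) → ends 6; ammo at 6 (size 1, align 1) → ends 7; z at 7 (size 1, align 1) → ends 8; total 8 bytes, alignment 4
m14 at 0 (size 2, align 2) → ends 2
m11 at 2 (size 3, align 1) → ends 5
pad 1 to align 2 for m13
m13 at 6 (size 4, align 2) → ends 10
h at 10 (size 8, align 2) → ends 18
b at 18 (size 4, align 2) → ends 22
g at 22 (size 26, align 2) → ends 48
c at 48 (size 4, align 2) → ends 52
m16 at 52 (size 1, align 1) → ends 53
pad 1 to align 2 for e
e at 54 (size 8, align 2) → ends 62
total 62 bytes, alignment 2
array of 12: 12 × 62 = 744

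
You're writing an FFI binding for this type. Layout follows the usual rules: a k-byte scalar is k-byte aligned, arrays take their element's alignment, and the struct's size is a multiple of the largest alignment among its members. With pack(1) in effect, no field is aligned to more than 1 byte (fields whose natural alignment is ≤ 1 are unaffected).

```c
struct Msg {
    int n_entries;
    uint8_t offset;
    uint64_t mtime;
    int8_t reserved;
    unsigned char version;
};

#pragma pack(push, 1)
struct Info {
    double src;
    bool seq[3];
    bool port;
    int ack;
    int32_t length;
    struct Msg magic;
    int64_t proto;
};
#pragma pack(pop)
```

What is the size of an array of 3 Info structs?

156

Msg: @0: n_entries [4B, align 4] → 4; @4: offset [1B, align 1] → 5; +3 pad (align 8); @8: mtime [8B, align 8] → 16; @16: reserved [1B, align 1] → 17; @17: version [1B, align 1] → 18; +6 tail pad (align 8); size 24, align 8
@0: src [8B, align 1] → 8
@8: seq [3B, align 1] → 11
@11: port [1B, align 1] → 12
@12: ack [4B, align 1] → 16
@16: length [4B, align 1] → 20
@20: magic [24B, align 1] → 44
@44: proto [8B, align 1] → 52
size 52, align 1
array of 3: 3 × 52 = 156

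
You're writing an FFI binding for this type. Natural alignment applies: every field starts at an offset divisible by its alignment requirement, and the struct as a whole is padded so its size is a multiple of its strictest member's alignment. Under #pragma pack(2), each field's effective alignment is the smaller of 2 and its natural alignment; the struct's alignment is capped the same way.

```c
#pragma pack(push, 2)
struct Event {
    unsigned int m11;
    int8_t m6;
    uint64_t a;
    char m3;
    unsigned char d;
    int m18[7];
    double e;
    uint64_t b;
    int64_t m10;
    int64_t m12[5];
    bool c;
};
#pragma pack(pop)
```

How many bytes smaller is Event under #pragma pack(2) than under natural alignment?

natural layout:
  0..4  m11  (4B, 4-aligned)
  4..5  m6  (1B, 1-aligned)
  5..8  -- padding (3B)
  8..16  a  (8B, 8-aligned)
  16..17  m3  (1B, 1-aligned)
  17..18  d  (1B, 1-aligned)
  18..20  -- padding (2B)
  20..48  m18  (28B, 4-aligned)
  48..56  e  (8B, 8-aligned)
  56..64  b  (8B, 8-aligned)
  64..72  m10  (8B, 8-aligned)
  72..112  m12  (40B, 8-aligned)
  112..113  c  (1B, 1-aligned)
  113..120  -- tail padding (7B)
  sizeof = 120, alignof = 8
packed(2) layout:
  0..4  m11  (4B, 2-aligned)
  4..5  m6  (1B, 1-aligned)
  5..6  -- padding (1B)
  6..14  a  (8B, 2-aligned)
  14..15  m3  (1B, 1-aligned)
  15..16  d  (1B, 1-aligned)
  16..44  m18  (28B, 2-aligned)
  44..52  e  (8B, 2-aligned)
  52..60  b  (8B, 2-aligned)
  60..68  m10  (8B, 2-aligned)
  68..108  m12  (40B, 2-aligned)
  108..109  c  (1B, 1-aligned)
  109..110  -- tail padding (1B)
  sizeof = 110, alignof = 2
120 − 110 = 10

10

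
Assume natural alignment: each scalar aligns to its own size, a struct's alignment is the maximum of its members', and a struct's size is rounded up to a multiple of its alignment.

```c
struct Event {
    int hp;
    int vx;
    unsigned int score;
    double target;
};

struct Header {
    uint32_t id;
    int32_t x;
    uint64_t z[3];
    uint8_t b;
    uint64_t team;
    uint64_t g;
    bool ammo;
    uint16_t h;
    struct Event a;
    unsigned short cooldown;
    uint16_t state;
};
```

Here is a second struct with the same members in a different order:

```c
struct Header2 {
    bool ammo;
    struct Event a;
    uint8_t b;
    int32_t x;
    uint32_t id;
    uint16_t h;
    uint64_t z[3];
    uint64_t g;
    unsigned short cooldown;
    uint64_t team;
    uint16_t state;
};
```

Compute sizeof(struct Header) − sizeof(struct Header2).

Event: 0..4  hp  (4B, 4-aligned); 4..8  vx  (4B, 4-aligned); 8..12  score  (4B, 4-aligned); 12..16  -- padding (4B); 16..24  target  (8B, 8-aligned); sizeof = 24, alignof = 8
0..4  id  (4B, 4-aligned)
4..8  x  (4B, 4-aligned)
8..32  z  (24B, 8-aligned)
32..33  b  (1B, 1-aligned)
33..40  -- padding (7B)
40..48  team  (8B, 8-aligned)
48..56  g  (8B, 8-aligned)
56..57  ammo  (1B, 1-aligned)
57..58  -- padding (1B)
58..60  h  (2B, 2-aligned)
60..64  -- padding (4B)
64..88  a  (24B, 8-aligned)
88..90  cooldown  (2B, 2-aligned)
90..92  state  (2B, 2-aligned)
92..96  -- tail padding (4B)
sizeof = 96, alignof = 8
— Header2 —
0..1  ammo  (1B, 1-aligned)
1..8  -- padding (7B)
8..32  a  (24B, 8-aligned)
32..33  b  (1B, 1-aligned)
33..36  -- padding (3B)
36..40  x  (4B, 4-aligned)
40..44  id  (4B, 4-aligned)
44..46  h  (2B, 2-aligned)
46..48  -- padding (2B)
48..72  z  (24B, 8-aligned)
72..80  g  (8B, 8-aligned)
80..82  cooldown  (2B, 2-aligned)
82..88  -- padding (6B)
88..96  team  (8B, 8-aligned)
96..98  state  (2B, 2-aligned)
98..104  -- tail padding (6B)
sizeof = 104, alignof = 8
96 − 104 = -8

-8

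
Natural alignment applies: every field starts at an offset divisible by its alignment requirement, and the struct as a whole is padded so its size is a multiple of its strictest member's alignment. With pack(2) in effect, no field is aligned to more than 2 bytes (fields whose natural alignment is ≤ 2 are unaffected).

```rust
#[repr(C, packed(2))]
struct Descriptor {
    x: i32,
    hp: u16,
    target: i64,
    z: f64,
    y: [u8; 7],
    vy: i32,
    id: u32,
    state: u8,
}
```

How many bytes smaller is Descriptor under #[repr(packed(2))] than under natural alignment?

8

natural layout:
  x at 0 (size 4, align 4) → ends 4
  hp at 4 (size 2, align 2) → ends 6
  pad 2 to align 8 for target
  target at 8 (size 8, align 8) → ends 16
  z at 16 (size 8, align 8) → ends 24
  y at 24 (size 7, align 1) → ends 31
  pad 1 to align 4 for vy
  vy at 32 (size 4, align 4) → ends 36
  id at 36 (size 4, align 4) → ends 40
  state at 40 (size 1, align 1) → ends 41
  tail pad 7 to reach multiple of 8
  total 48 bytes, alignment 8
packed(2) layout:
  x at 0 (size 4, align 2) → ends 4
  hp at 4 (size 2, align 2) → ends 6
  target at 6 (size 8, align 2) → ends 14
  z at 14 (size 8, align 2) → ends 22
  y at 22 (size 7, align 1) → ends 29
  pad 1 to align 2 for vy
  vy at 30 (size 4, align 2) → ends 34
  id at 34 (size 4, align 2) → ends 38
  state at 38 (size 1, align 1) → ends 39
  tail pad 1 to reach multiple of 2
  total 40 bytes, alignment 2
48 − 40 = 8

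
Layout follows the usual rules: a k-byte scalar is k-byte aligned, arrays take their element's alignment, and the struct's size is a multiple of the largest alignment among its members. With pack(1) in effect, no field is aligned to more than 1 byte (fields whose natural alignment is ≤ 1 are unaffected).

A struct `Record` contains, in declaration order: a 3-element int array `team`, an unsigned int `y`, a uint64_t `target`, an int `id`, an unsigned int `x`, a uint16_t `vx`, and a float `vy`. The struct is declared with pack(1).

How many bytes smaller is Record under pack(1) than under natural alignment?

natural layout:
  @0: team [12B, align 4] → 12
  @12: y [4B, align 4] → 16
  @16: target [8B, align 8] → 24
  @24: id [4B, align 4] → 28
  @28: x [4B, align 4] → 32
  @32: vx [2B, align 2] → 34
  +2 pad (align 4)
  @36: vy [4B, align 4] → 40
  size 40, align 8
packed(1) layout:
  @0: team [12B, align 1] → 12
  @12: y [4B, align 1] → 16
  @16: target [8B, align 1] → 24
  @24: id [4B, align 1] → 28
  @28: x [4B, align 1] → 32
  @32: vx [2B, align 1] → 34
  @34: vy [4B, align 1] → 38
  size 38, align 1
40 − 38 = 2

2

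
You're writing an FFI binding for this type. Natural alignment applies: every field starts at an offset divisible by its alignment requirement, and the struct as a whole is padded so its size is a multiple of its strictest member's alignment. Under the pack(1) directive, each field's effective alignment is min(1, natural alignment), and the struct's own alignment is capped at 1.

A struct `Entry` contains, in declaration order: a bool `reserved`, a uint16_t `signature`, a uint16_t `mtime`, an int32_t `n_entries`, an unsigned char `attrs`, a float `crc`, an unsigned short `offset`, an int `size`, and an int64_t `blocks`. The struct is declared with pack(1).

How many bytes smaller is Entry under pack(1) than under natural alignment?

12

natural layout:
  reserved at 0 (size 1, align 1) → ends 1
  pad 1 to align 2 for signature
  signature at 2 (size 2, align 2) → ends 4
  mtime at 4 (size 2, align 2) → ends 6
  pad 2 to align 4 for n_entries
  n_entries at 8 (size 4, align 4) → ends 12
  attrs at 12 (size 1, align 1) → ends 13
  pad 3 to align 4 for crc
  crc at 16 (size 4, align 4) → ends 20
  offset at 20 (size 2, align 2) → ends 22
  pad 2 to align 4 for size
  size at 24 (size 4, align 4) → ends 28
  pad 4 to align 8 for blocks
  blocks at 32 (size 8, align 8) → ends 40
  total 40 bytes, alignment 8
packed(1) layout:
  reserved at 0 (size 1, align 1) → ends 1
  signature at 1 (size 2, align 1) → ends 3
  mtime at 3 (size 2, align 1) → ends 5
  n_entries at 5 (size 4, align 1) → ends 9
  attrs at 9 (size 1, align 1) → ends 10
  crc at 10 (size 4, align 1) → ends 14
  offset at 14 (size 2, align 1) → ends 16
  size at 16 (size 4, align 1) → ends 20
  blocks at 20 (size 8, align 1) → ends 28
  total 28 bytes, alignment 1
40 − 28 = 12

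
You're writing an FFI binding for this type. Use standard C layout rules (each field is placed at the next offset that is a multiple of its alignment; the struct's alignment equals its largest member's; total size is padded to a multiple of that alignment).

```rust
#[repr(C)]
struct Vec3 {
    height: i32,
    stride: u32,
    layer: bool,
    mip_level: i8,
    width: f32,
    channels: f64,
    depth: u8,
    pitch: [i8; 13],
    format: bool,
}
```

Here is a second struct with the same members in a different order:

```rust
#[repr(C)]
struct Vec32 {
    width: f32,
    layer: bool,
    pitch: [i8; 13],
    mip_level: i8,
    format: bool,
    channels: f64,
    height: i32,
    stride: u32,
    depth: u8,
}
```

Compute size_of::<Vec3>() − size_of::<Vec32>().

@0: height [4B, align 4] → 4
@4: stride [4B, align 4] → 8
@8: layer [1B, align 1] → 9
@9: mip_level [1B, align 1] → 10
+2 pad (align 4)
@12: width [4B, align 4] → 16
@16: channels [8B, align 8] → 24
@24: depth [1B, align 1] → 25
@25: pitch [13B, align 1] → 38
@38: format [1B, align 1] → 39
+1 tail pad (align 8)
size 40, align 8
— Vec32 —
@0: width [4B, align 4] → 4
@4: layer [1B, align 1] → 5
@5: pitch [13B, align 1] → 18
@18: mip_level [1B, align 1] → 19
@19: format [1B, align 1] → 20
+4 pad (align 8)
@24: channels [8B, align 8] → 32
@32: height [4B, align 4] → 36
@36: stride [4B, align 4] → 40
@40: depth [1B, align 1] → 41
+7 tail pad (align 8)
size 48, align 8
40 − 48 = -8

-8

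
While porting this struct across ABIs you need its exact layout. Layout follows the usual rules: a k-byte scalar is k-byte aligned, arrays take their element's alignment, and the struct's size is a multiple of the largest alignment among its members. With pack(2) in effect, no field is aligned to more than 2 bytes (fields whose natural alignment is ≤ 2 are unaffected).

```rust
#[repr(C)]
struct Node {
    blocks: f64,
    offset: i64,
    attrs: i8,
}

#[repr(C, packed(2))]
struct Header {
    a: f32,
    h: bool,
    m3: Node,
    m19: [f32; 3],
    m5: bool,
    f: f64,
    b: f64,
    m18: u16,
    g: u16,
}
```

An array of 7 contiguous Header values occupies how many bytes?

Node: blocks at 0 (size 8, align 8) → ends 8; offset at 8 (size 8, align 8) → ends 16; attrs at 16 (size 1, align 1) → ends 17; tail pad 7 to reach multiple of 8; total 24 bytes, alignment 8
a at 0 (size 4, align 2) → ends 4
h at 4 (size 1, align 1) → ends 5
pad 1 to align 2 for m3
m3 at 6 (size 24, align 2) → ends 30
m19 at 30 (size 12, align 2) → ends 42
m5 at 42 (size 1, align 1) → ends 43
pad 1 to align 2 for f
f at 44 (size 8, align 2) → ends 52
b at 52 (size 8, align 2) → ends 60
m18 at 60 (size 2, align 2) → ends 62
g at 62 (size 2, align 2) → ends 64
total 64 bytes, alignment 2
array of 7: 7 × 64 = 448

448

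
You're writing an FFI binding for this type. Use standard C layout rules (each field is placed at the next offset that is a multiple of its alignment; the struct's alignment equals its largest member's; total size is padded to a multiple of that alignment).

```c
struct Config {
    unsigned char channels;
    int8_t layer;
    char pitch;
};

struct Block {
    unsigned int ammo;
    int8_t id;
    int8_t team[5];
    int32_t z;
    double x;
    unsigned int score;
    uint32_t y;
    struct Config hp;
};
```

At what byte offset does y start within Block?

28

Config: channels at 0 (size 1, align 1) → ends 1; layer at 1 (size 1, align 1) → ends 2; pitch at 2 (size 1, align 1) → ends 3; total 3 bytes, alignment 1
ammo at 0 (size 4, align 4) → ends 4
id at 4 (size 1, align 1) → ends 5
team at 5 (size 5, align 1) → ends 10
pad 2 to align 4 for z
z at 12 (size 4, align 4) → ends 16
x at 16 (size 8, align 8) → ends 24
score at 24 (size 4, align 4) → ends 28
y at 28 (size 4, align 4) → ends 32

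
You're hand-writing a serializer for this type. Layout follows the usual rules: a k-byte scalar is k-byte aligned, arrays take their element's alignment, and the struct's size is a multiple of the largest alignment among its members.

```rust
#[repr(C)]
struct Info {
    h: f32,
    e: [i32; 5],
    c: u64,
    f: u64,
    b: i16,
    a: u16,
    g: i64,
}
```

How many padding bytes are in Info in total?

4

h at 0 (size 4, align 4) → ends 4
e at 4 (size 20, align 4) → ends 24
c at 24 (size 8, align 8) → ends 32
f at 32 (size 8, align 8) → ends 40
b at 40 (size 2, align 2) → ends 42
a at 42 (size 2, align 2) → ends 44
pad 4 to align 8 for g
g at 48 (size 8, align 8) → ends 56
total 56 bytes, alignment 8
data bytes 52, size 56 → padding 4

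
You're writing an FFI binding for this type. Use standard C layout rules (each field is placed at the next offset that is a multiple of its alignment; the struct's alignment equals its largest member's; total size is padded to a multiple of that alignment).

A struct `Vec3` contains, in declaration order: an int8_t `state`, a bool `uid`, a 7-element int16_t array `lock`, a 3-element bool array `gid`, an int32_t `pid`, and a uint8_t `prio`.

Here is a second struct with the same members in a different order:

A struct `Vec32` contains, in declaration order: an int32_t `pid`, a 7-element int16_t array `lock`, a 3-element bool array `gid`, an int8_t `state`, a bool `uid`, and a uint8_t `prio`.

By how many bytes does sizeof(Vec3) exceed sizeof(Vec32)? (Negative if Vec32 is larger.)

state at 0 (size 1, align 1) → ends 1
uid at 1 (size 1, align 1) → ends 2
lock at 2 (size 14, align 2) → ends 16
gid at 16 (size 3, align 1) → ends 19
pad 1 to align 4 for pid
pid at 20 (size 4, align 4) → ends 24
prio at 24 (size 1, align 1) → ends 25
tail pad 3 to reach multiple of 4
total 28 bytes, alignment 4
— Vec32 —
pid at 0 (size 4, align 4) → ends 4
lock at 4 (size 14, align 2) → ends 18
gid at 18 (size 3, align 1) → ends 21
state at 21 (size 1, align 1) → ends 22
uid at 22 (size 1, align 1) → ends 23
prio at 23 (size 1, align 1) → ends 24
total 24 bytes, alignment 4
28 − 24 = 4

4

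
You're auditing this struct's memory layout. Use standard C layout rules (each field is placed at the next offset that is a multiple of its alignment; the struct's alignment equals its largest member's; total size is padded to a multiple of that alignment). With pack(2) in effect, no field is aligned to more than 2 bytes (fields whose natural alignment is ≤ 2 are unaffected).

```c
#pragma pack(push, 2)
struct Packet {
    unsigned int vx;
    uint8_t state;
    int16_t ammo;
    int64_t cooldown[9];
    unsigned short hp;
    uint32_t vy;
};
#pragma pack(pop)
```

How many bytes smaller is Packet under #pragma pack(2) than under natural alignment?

2

natural layout:
  0..4  vx  (4B, 4-aligned)
  4..5  state  (1B, 1-aligned)
  5..6  -- padding (1B)
  6..8  ammo  (2B, 2-aligned)
  8..80  cooldown  (72B, 8-aligned)
  80..82  hp  (2B, 2-aligned)
  82..84  -- padding (2B)
  84..88  vy  (4B, 4-aligned)
  sizeof = 88, alignof = 8
packed(2) layout:
  0..4  vx  (4B, 2-aligned)
  4..5  state  (1B, 1-aligned)
  5..6  -- padding (1B)
  6..8  ammo  (2B, 2-aligned)
  8..80  cooldown  (72B, 2-aligned)
  80..82  hp  (2B, 2-aligned)
  82..86  vy  (4B, 2-aligned)
  sizeof = 86, alignof = 2
88 − 86 = 2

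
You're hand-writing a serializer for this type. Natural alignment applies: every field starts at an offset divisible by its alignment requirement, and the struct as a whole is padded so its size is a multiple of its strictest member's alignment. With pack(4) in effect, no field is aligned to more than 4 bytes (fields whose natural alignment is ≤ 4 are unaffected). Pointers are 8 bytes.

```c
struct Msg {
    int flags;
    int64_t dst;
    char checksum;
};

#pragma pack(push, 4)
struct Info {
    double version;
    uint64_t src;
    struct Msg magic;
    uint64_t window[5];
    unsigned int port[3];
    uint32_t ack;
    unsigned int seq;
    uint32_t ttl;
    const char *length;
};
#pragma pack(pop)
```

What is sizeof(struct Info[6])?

672

Msg: flags at 0 (size 4, align 4) → ends 4; pad 4 to align 8 for dst; dst at 8 (size 8, align 8) → ends 16; checksum at 16 (size 1, align 1) → ends 17; tail pad 7 to reach multiple of 8; total 24 bytes, alignment 8
version at 0 (size 8, align 4) → ends 8
src at 8 (size 8, align 4) → ends 16
magic at 16 (size 24, align 4) → ends 40
window at 40 (size 40, align 4) → ends 80
port at 80 (size 12, align 4) → ends 92
ack at 92 (size 4, align 4) → ends 96
seq at 96 (size 4, align 4) → ends 100
ttl at 100 (size 4, align 4) → ends 104
length at 104 (size 8, align 4) → ends 112
total 112 bytes, alignment 4
array of 6: 6 × 112 = 672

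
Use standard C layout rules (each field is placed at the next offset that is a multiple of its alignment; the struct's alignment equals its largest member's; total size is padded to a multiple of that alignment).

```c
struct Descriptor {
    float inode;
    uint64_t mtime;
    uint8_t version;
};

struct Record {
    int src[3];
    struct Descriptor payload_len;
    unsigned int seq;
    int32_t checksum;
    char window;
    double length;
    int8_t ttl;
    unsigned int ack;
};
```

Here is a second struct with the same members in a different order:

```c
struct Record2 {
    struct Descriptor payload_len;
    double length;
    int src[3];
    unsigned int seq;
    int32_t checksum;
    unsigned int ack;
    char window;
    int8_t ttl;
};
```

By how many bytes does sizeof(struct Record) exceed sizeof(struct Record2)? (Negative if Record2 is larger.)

8

Descriptor: inode at 0 (size 4, align 4) → ends 4; pad 4 to align 8 for mtime; mtime at 8 (size 8, align 8) → ends 16; version at 16 (size 1, align 1) → ends 17; tail pad 7 to reach multiple of 8; total 24 bytes, alignment 8
src at 0 (size 12, align 4) → ends 12
pad 4 to align 8 for payload_len
payload_len at 16 (size 24, align 8) → ends 40
seq at 40 (size 4, align 4) → ends 44
checksum at 44 (size 4, align 4) → ends 48
window at 48 (size 1, align 1) → ends 49
pad 7 to align 8 for length
length at 56 (size 8, align 8) → ends 64
ttl at 64 (size 1, align 1) → ends 65
pad 3 to align 4 for ack
ack at 68 (size 4, align 4) → ends 72
total 72 bytes, alignment 8
— Record2 —
payload_len at 0 (size 24, align 8) → ends 24
length at 24 (size 8, align 8) → ends 32
src at 32 (size 12, align 4) → ends 44
seq at 44 (size 4, align 4) → ends 48
checksum at 48 (size 4, align 4) → ends 52
ack at 52 (size 4, align 4) → ends 56
window at 56 (size 1, align 1) → ends 57
ttl at 57 (size 1, align 1) → ends 58
tail pad 6 to reach multiple of 8
total 64 bytes, alignment 8
72 − 64 = 8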